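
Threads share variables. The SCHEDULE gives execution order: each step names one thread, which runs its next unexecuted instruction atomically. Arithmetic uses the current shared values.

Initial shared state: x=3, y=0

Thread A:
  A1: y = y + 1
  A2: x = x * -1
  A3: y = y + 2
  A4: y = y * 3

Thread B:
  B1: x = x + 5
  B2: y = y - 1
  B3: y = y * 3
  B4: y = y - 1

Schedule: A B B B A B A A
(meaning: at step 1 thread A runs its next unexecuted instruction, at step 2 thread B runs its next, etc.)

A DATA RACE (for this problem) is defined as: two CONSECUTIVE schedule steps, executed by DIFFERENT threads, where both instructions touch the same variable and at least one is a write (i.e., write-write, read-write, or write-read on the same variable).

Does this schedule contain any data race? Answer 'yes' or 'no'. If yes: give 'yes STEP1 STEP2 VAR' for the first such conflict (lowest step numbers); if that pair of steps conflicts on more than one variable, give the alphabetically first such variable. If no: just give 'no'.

Answer: yes 6 7 y

Derivation:
Steps 1,2: A(r=y,w=y) vs B(r=x,w=x). No conflict.
Steps 2,3: same thread (B). No race.
Steps 3,4: same thread (B). No race.
Steps 4,5: B(r=y,w=y) vs A(r=x,w=x). No conflict.
Steps 5,6: A(r=x,w=x) vs B(r=y,w=y). No conflict.
Steps 6,7: B(y = y - 1) vs A(y = y + 2). RACE on y (W-W).
Steps 7,8: same thread (A). No race.
First conflict at steps 6,7.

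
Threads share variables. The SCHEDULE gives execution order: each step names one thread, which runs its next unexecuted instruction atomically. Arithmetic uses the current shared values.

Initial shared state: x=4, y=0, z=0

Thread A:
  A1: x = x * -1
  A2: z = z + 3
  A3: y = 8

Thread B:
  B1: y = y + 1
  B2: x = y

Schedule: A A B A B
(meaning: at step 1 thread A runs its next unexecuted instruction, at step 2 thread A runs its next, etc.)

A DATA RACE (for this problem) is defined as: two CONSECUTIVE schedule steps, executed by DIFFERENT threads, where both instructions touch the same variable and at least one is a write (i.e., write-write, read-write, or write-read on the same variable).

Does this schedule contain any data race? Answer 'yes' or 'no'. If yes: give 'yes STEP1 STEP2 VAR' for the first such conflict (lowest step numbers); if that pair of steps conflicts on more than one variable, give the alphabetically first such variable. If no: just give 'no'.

Answer: yes 3 4 y

Derivation:
Steps 1,2: same thread (A). No race.
Steps 2,3: A(r=z,w=z) vs B(r=y,w=y). No conflict.
Steps 3,4: B(y = y + 1) vs A(y = 8). RACE on y (W-W).
Steps 4,5: A(y = 8) vs B(x = y). RACE on y (W-R).
First conflict at steps 3,4.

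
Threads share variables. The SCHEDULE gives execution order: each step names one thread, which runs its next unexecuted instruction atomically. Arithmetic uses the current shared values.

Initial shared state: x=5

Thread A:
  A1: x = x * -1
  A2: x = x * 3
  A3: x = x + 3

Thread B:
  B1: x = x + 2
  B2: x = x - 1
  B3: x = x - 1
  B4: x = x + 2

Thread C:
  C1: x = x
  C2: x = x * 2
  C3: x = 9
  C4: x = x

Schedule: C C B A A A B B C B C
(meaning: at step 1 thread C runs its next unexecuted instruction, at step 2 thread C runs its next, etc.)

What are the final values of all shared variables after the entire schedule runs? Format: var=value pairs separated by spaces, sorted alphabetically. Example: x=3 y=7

Step 1: thread C executes C1 (x = x). Shared: x=5. PCs: A@0 B@0 C@1
Step 2: thread C executes C2 (x = x * 2). Shared: x=10. PCs: A@0 B@0 C@2
Step 3: thread B executes B1 (x = x + 2). Shared: x=12. PCs: A@0 B@1 C@2
Step 4: thread A executes A1 (x = x * -1). Shared: x=-12. PCs: A@1 B@1 C@2
Step 5: thread A executes A2 (x = x * 3). Shared: x=-36. PCs: A@2 B@1 C@2
Step 6: thread A executes A3 (x = x + 3). Shared: x=-33. PCs: A@3 B@1 C@2
Step 7: thread B executes B2 (x = x - 1). Shared: x=-34. PCs: A@3 B@2 C@2
Step 8: thread B executes B3 (x = x - 1). Shared: x=-35. PCs: A@3 B@3 C@2
Step 9: thread C executes C3 (x = 9). Shared: x=9. PCs: A@3 B@3 C@3
Step 10: thread B executes B4 (x = x + 2). Shared: x=11. PCs: A@3 B@4 C@3
Step 11: thread C executes C4 (x = x). Shared: x=11. PCs: A@3 B@4 C@4

Answer: x=11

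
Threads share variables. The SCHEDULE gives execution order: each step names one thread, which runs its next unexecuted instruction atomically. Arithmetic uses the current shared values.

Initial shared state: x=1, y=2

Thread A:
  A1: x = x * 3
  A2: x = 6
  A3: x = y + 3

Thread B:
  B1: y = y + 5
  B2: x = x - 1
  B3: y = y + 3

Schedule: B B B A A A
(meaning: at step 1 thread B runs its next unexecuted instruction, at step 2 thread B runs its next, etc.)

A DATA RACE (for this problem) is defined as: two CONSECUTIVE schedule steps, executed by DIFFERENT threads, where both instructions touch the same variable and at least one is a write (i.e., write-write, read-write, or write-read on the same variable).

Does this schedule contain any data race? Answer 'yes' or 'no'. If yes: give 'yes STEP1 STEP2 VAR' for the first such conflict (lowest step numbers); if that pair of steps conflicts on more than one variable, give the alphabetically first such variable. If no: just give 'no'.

Answer: no

Derivation:
Steps 1,2: same thread (B). No race.
Steps 2,3: same thread (B). No race.
Steps 3,4: B(r=y,w=y) vs A(r=x,w=x). No conflict.
Steps 4,5: same thread (A). No race.
Steps 5,6: same thread (A). No race.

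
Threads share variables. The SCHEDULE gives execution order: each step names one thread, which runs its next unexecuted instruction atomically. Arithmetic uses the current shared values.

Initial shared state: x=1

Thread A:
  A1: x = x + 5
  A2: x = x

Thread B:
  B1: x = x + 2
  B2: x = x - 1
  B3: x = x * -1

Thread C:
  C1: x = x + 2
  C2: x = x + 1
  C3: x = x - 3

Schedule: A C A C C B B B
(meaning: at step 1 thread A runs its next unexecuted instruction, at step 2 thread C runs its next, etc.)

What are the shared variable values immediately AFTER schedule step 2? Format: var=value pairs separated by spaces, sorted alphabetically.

Answer: x=8

Derivation:
Step 1: thread A executes A1 (x = x + 5). Shared: x=6. PCs: A@1 B@0 C@0
Step 2: thread C executes C1 (x = x + 2). Shared: x=8. PCs: A@1 B@0 C@1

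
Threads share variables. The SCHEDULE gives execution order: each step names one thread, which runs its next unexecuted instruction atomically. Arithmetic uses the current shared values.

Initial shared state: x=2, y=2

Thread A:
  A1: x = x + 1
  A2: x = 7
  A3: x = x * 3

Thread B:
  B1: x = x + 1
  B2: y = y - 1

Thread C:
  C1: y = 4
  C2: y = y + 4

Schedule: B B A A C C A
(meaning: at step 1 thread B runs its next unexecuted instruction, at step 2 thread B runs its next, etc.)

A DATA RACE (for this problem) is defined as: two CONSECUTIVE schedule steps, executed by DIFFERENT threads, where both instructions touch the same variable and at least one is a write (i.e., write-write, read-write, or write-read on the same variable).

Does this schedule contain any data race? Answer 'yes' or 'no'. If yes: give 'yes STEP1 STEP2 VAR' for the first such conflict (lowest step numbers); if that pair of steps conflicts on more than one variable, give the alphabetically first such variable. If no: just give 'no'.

Steps 1,2: same thread (B). No race.
Steps 2,3: B(r=y,w=y) vs A(r=x,w=x). No conflict.
Steps 3,4: same thread (A). No race.
Steps 4,5: A(r=-,w=x) vs C(r=-,w=y). No conflict.
Steps 5,6: same thread (C). No race.
Steps 6,7: C(r=y,w=y) vs A(r=x,w=x). No conflict.

Answer: no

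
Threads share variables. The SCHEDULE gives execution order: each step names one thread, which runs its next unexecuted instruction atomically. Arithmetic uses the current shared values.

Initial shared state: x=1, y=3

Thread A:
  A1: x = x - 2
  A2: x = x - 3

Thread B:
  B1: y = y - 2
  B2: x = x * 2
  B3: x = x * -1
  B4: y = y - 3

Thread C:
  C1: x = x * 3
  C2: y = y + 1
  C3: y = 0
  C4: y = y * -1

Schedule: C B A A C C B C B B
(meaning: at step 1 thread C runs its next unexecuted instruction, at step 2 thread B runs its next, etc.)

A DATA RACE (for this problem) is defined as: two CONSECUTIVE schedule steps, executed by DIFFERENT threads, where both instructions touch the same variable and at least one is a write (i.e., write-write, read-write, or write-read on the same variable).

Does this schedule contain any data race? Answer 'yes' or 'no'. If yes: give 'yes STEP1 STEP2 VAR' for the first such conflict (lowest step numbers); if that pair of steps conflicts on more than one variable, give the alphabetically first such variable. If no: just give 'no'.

Steps 1,2: C(r=x,w=x) vs B(r=y,w=y). No conflict.
Steps 2,3: B(r=y,w=y) vs A(r=x,w=x). No conflict.
Steps 3,4: same thread (A). No race.
Steps 4,5: A(r=x,w=x) vs C(r=y,w=y). No conflict.
Steps 5,6: same thread (C). No race.
Steps 6,7: C(r=-,w=y) vs B(r=x,w=x). No conflict.
Steps 7,8: B(r=x,w=x) vs C(r=y,w=y). No conflict.
Steps 8,9: C(r=y,w=y) vs B(r=x,w=x). No conflict.
Steps 9,10: same thread (B). No race.

Answer: no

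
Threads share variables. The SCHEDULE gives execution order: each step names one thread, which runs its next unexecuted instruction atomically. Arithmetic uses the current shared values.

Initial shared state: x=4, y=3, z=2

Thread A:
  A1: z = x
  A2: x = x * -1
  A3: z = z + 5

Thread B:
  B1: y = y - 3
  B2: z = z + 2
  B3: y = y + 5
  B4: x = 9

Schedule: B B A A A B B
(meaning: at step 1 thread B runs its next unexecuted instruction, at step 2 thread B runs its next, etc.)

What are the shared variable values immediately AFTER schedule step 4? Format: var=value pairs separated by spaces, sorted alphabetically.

Answer: x=-4 y=0 z=4

Derivation:
Step 1: thread B executes B1 (y = y - 3). Shared: x=4 y=0 z=2. PCs: A@0 B@1
Step 2: thread B executes B2 (z = z + 2). Shared: x=4 y=0 z=4. PCs: A@0 B@2
Step 3: thread A executes A1 (z = x). Shared: x=4 y=0 z=4. PCs: A@1 B@2
Step 4: thread A executes A2 (x = x * -1). Shared: x=-4 y=0 z=4. PCs: A@2 B@2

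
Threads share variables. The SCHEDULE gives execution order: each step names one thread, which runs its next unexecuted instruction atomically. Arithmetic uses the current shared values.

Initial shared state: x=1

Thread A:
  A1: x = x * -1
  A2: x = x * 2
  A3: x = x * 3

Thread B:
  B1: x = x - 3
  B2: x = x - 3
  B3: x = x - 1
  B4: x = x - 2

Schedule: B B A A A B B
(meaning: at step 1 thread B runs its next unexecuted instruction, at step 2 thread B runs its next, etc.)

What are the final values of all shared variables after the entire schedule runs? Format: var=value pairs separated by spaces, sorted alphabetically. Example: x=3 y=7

Step 1: thread B executes B1 (x = x - 3). Shared: x=-2. PCs: A@0 B@1
Step 2: thread B executes B2 (x = x - 3). Shared: x=-5. PCs: A@0 B@2
Step 3: thread A executes A1 (x = x * -1). Shared: x=5. PCs: A@1 B@2
Step 4: thread A executes A2 (x = x * 2). Shared: x=10. PCs: A@2 B@2
Step 5: thread A executes A3 (x = x * 3). Shared: x=30. PCs: A@3 B@2
Step 6: thread B executes B3 (x = x - 1). Shared: x=29. PCs: A@3 B@3
Step 7: thread B executes B4 (x = x - 2). Shared: x=27. PCs: A@3 B@4

Answer: x=27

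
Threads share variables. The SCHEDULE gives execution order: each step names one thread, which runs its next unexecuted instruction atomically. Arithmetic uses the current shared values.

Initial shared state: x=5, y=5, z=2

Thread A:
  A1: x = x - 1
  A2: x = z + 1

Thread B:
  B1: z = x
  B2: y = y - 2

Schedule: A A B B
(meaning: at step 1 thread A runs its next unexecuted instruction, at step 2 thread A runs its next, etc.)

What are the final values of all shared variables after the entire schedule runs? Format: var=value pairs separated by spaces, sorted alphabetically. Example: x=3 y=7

Step 1: thread A executes A1 (x = x - 1). Shared: x=4 y=5 z=2. PCs: A@1 B@0
Step 2: thread A executes A2 (x = z + 1). Shared: x=3 y=5 z=2. PCs: A@2 B@0
Step 3: thread B executes B1 (z = x). Shared: x=3 y=5 z=3. PCs: A@2 B@1
Step 4: thread B executes B2 (y = y - 2). Shared: x=3 y=3 z=3. PCs: A@2 B@2

Answer: x=3 y=3 z=3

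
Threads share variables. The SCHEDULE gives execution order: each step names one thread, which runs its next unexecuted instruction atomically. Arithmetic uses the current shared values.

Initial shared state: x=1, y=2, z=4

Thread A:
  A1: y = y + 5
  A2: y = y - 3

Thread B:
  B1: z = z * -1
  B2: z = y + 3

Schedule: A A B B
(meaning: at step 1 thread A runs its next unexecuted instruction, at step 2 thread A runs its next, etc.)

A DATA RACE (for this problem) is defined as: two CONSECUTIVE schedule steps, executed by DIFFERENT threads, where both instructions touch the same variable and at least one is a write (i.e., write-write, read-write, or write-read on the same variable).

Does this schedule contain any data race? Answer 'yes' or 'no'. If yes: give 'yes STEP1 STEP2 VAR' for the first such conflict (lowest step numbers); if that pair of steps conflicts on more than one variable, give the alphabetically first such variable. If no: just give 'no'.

Answer: no

Derivation:
Steps 1,2: same thread (A). No race.
Steps 2,3: A(r=y,w=y) vs B(r=z,w=z). No conflict.
Steps 3,4: same thread (B). No race.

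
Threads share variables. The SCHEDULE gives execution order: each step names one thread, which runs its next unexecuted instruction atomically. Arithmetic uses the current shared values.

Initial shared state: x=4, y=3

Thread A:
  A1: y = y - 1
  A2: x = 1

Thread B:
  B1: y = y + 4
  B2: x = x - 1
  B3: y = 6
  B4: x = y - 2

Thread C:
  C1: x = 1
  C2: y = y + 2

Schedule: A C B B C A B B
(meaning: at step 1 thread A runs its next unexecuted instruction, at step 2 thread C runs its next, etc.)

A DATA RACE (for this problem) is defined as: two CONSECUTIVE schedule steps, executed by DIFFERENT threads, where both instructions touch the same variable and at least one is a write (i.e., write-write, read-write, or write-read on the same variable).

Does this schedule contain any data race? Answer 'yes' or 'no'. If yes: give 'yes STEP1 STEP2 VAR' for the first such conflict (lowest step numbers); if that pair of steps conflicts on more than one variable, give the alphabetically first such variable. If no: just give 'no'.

Steps 1,2: A(r=y,w=y) vs C(r=-,w=x). No conflict.
Steps 2,3: C(r=-,w=x) vs B(r=y,w=y). No conflict.
Steps 3,4: same thread (B). No race.
Steps 4,5: B(r=x,w=x) vs C(r=y,w=y). No conflict.
Steps 5,6: C(r=y,w=y) vs A(r=-,w=x). No conflict.
Steps 6,7: A(r=-,w=x) vs B(r=-,w=y). No conflict.
Steps 7,8: same thread (B). No race.

Answer: no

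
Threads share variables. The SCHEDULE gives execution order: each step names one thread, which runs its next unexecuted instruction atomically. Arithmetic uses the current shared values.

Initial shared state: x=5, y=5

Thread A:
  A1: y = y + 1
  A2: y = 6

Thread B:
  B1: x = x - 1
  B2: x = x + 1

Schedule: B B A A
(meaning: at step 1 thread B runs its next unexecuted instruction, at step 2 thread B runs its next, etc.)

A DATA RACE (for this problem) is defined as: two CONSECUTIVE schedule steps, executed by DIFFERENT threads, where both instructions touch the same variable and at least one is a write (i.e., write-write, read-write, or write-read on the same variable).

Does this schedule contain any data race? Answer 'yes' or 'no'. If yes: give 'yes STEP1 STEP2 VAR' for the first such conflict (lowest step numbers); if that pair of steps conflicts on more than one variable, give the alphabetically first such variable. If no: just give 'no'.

Answer: no

Derivation:
Steps 1,2: same thread (B). No race.
Steps 2,3: B(r=x,w=x) vs A(r=y,w=y). No conflict.
Steps 3,4: same thread (A). No race.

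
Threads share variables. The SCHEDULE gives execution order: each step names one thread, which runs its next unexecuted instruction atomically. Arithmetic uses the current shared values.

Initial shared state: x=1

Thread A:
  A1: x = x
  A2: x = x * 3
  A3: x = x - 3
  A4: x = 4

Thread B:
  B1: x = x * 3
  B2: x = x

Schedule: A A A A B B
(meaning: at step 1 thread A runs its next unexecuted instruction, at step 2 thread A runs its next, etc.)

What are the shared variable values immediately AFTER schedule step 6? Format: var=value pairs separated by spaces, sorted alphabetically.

Step 1: thread A executes A1 (x = x). Shared: x=1. PCs: A@1 B@0
Step 2: thread A executes A2 (x = x * 3). Shared: x=3. PCs: A@2 B@0
Step 3: thread A executes A3 (x = x - 3). Shared: x=0. PCs: A@3 B@0
Step 4: thread A executes A4 (x = 4). Shared: x=4. PCs: A@4 B@0
Step 5: thread B executes B1 (x = x * 3). Shared: x=12. PCs: A@4 B@1
Step 6: thread B executes B2 (x = x). Shared: x=12. PCs: A@4 B@2

Answer: x=12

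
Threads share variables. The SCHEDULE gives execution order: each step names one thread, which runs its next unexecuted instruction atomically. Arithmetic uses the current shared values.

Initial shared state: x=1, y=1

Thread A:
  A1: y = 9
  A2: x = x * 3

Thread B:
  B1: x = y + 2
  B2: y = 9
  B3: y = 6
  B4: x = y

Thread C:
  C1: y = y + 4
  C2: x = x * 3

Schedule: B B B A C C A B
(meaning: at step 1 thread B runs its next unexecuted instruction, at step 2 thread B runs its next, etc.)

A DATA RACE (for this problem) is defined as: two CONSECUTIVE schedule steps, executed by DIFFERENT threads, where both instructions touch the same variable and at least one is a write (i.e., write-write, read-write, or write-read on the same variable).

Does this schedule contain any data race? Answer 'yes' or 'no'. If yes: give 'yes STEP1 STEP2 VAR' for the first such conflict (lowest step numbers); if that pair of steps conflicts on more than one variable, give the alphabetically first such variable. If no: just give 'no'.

Steps 1,2: same thread (B). No race.
Steps 2,3: same thread (B). No race.
Steps 3,4: B(y = 6) vs A(y = 9). RACE on y (W-W).
Steps 4,5: A(y = 9) vs C(y = y + 4). RACE on y (W-W).
Steps 5,6: same thread (C). No race.
Steps 6,7: C(x = x * 3) vs A(x = x * 3). RACE on x (W-W).
Steps 7,8: A(x = x * 3) vs B(x = y). RACE on x (W-W).
First conflict at steps 3,4.

Answer: yes 3 4 y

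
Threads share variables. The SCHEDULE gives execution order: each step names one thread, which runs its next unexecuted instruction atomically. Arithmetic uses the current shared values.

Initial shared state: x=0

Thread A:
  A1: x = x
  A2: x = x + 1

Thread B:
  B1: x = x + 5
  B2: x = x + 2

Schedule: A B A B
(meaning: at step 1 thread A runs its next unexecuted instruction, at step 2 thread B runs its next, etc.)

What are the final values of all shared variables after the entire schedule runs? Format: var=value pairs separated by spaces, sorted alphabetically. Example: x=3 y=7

Step 1: thread A executes A1 (x = x). Shared: x=0. PCs: A@1 B@0
Step 2: thread B executes B1 (x = x + 5). Shared: x=5. PCs: A@1 B@1
Step 3: thread A executes A2 (x = x + 1). Shared: x=6. PCs: A@2 B@1
Step 4: thread B executes B2 (x = x + 2). Shared: x=8. PCs: A@2 B@2

Answer: x=8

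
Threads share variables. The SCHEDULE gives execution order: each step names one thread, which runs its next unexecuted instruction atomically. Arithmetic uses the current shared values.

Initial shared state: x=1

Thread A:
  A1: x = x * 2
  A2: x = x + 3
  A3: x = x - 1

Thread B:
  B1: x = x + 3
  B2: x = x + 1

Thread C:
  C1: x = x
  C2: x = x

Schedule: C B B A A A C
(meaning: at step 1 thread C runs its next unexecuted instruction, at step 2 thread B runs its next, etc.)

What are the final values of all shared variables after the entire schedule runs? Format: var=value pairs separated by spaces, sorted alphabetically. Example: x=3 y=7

Answer: x=12

Derivation:
Step 1: thread C executes C1 (x = x). Shared: x=1. PCs: A@0 B@0 C@1
Step 2: thread B executes B1 (x = x + 3). Shared: x=4. PCs: A@0 B@1 C@1
Step 3: thread B executes B2 (x = x + 1). Shared: x=5. PCs: A@0 B@2 C@1
Step 4: thread A executes A1 (x = x * 2). Shared: x=10. PCs: A@1 B@2 C@1
Step 5: thread A executes A2 (x = x + 3). Shared: x=13. PCs: A@2 B@2 C@1
Step 6: thread A executes A3 (x = x - 1). Shared: x=12. PCs: A@3 B@2 C@1
Step 7: thread C executes C2 (x = x). Shared: x=12. PCs: A@3 B@2 C@2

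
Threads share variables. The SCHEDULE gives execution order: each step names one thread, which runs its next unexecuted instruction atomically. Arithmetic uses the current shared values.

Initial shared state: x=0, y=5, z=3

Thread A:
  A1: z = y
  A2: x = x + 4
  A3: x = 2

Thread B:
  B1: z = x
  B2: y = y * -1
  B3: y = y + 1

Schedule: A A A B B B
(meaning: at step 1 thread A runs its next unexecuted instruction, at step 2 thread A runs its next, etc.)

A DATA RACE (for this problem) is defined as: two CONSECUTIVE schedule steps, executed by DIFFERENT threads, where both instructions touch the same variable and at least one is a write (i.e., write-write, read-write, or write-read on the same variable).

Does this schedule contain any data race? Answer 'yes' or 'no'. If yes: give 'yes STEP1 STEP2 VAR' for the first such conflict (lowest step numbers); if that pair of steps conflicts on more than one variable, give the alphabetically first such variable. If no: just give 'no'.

Answer: yes 3 4 x

Derivation:
Steps 1,2: same thread (A). No race.
Steps 2,3: same thread (A). No race.
Steps 3,4: A(x = 2) vs B(z = x). RACE on x (W-R).
Steps 4,5: same thread (B). No race.
Steps 5,6: same thread (B). No race.
First conflict at steps 3,4.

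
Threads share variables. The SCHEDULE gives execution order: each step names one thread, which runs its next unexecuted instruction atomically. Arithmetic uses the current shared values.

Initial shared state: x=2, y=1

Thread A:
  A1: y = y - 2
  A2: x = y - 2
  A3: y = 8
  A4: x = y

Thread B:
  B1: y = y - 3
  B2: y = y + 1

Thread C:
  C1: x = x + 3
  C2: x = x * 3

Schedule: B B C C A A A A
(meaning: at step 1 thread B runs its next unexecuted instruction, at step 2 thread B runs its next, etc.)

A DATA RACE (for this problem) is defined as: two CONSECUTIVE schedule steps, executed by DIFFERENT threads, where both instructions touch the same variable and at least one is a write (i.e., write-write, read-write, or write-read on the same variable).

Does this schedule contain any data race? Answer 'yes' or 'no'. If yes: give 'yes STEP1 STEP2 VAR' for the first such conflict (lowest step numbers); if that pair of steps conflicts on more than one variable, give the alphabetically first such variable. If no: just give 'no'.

Answer: no

Derivation:
Steps 1,2: same thread (B). No race.
Steps 2,3: B(r=y,w=y) vs C(r=x,w=x). No conflict.
Steps 3,4: same thread (C). No race.
Steps 4,5: C(r=x,w=x) vs A(r=y,w=y). No conflict.
Steps 5,6: same thread (A). No race.
Steps 6,7: same thread (A). No race.
Steps 7,8: same thread (A). No race.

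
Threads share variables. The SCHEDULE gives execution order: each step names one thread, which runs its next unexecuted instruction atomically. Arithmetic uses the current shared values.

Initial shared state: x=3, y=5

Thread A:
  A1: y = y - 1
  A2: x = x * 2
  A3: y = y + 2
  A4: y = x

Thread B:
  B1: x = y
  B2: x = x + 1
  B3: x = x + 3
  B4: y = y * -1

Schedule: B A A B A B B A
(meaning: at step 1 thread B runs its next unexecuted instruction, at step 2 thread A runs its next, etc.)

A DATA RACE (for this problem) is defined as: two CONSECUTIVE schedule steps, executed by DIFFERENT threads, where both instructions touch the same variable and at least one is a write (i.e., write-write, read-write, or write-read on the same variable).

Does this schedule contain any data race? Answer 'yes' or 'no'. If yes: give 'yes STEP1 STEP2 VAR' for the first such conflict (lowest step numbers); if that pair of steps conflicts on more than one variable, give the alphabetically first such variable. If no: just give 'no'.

Answer: yes 1 2 y

Derivation:
Steps 1,2: B(x = y) vs A(y = y - 1). RACE on y (R-W).
Steps 2,3: same thread (A). No race.
Steps 3,4: A(x = x * 2) vs B(x = x + 1). RACE on x (W-W).
Steps 4,5: B(r=x,w=x) vs A(r=y,w=y). No conflict.
Steps 5,6: A(r=y,w=y) vs B(r=x,w=x). No conflict.
Steps 6,7: same thread (B). No race.
Steps 7,8: B(y = y * -1) vs A(y = x). RACE on y (W-W).
First conflict at steps 1,2.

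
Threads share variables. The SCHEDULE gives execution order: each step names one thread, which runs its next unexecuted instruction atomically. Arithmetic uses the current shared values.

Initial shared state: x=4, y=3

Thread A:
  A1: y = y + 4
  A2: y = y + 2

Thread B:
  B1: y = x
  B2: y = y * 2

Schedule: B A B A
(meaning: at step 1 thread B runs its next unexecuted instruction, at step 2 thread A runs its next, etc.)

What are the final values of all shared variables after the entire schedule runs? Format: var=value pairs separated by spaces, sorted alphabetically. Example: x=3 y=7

Step 1: thread B executes B1 (y = x). Shared: x=4 y=4. PCs: A@0 B@1
Step 2: thread A executes A1 (y = y + 4). Shared: x=4 y=8. PCs: A@1 B@1
Step 3: thread B executes B2 (y = y * 2). Shared: x=4 y=16. PCs: A@1 B@2
Step 4: thread A executes A2 (y = y + 2). Shared: x=4 y=18. PCs: A@2 B@2

Answer: x=4 y=18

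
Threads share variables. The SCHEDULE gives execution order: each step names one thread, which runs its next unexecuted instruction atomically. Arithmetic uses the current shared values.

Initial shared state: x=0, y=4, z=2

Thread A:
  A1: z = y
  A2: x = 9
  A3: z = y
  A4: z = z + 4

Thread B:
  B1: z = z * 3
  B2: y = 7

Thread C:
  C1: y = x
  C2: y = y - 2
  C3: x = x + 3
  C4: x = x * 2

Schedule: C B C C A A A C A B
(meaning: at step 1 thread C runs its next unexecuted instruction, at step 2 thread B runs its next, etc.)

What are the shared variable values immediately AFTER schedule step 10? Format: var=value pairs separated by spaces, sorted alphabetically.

Answer: x=18 y=7 z=2

Derivation:
Step 1: thread C executes C1 (y = x). Shared: x=0 y=0 z=2. PCs: A@0 B@0 C@1
Step 2: thread B executes B1 (z = z * 3). Shared: x=0 y=0 z=6. PCs: A@0 B@1 C@1
Step 3: thread C executes C2 (y = y - 2). Shared: x=0 y=-2 z=6. PCs: A@0 B@1 C@2
Step 4: thread C executes C3 (x = x + 3). Shared: x=3 y=-2 z=6. PCs: A@0 B@1 C@3
Step 5: thread A executes A1 (z = y). Shared: x=3 y=-2 z=-2. PCs: A@1 B@1 C@3
Step 6: thread A executes A2 (x = 9). Shared: x=9 y=-2 z=-2. PCs: A@2 B@1 C@3
Step 7: thread A executes A3 (z = y). Shared: x=9 y=-2 z=-2. PCs: A@3 B@1 C@3
Step 8: thread C executes C4 (x = x * 2). Shared: x=18 y=-2 z=-2. PCs: A@3 B@1 C@4
Step 9: thread A executes A4 (z = z + 4). Shared: x=18 y=-2 z=2. PCs: A@4 B@1 C@4
Step 10: thread B executes B2 (y = 7). Shared: x=18 y=7 z=2. PCs: A@4 B@2 C@4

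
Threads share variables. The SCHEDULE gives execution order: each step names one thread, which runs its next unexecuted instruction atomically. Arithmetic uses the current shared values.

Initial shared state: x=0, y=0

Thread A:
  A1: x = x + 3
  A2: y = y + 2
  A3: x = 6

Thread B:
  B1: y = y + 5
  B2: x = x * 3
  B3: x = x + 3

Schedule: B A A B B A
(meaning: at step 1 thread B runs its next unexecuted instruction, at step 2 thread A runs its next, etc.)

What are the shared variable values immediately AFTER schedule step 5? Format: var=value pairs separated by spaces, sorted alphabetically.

Answer: x=12 y=7

Derivation:
Step 1: thread B executes B1 (y = y + 5). Shared: x=0 y=5. PCs: A@0 B@1
Step 2: thread A executes A1 (x = x + 3). Shared: x=3 y=5. PCs: A@1 B@1
Step 3: thread A executes A2 (y = y + 2). Shared: x=3 y=7. PCs: A@2 B@1
Step 4: thread B executes B2 (x = x * 3). Shared: x=9 y=7. PCs: A@2 B@2
Step 5: thread B executes B3 (x = x + 3). Shared: x=12 y=7. PCs: A@2 B@3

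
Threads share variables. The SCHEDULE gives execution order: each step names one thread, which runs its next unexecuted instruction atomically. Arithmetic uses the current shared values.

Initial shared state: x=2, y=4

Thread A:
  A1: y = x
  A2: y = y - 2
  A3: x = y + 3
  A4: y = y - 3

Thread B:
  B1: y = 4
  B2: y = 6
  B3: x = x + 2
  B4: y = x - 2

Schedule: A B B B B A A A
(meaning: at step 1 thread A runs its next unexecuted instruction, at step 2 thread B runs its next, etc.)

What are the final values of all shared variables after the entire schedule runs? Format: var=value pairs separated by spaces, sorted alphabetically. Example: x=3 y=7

Answer: x=3 y=-3

Derivation:
Step 1: thread A executes A1 (y = x). Shared: x=2 y=2. PCs: A@1 B@0
Step 2: thread B executes B1 (y = 4). Shared: x=2 y=4. PCs: A@1 B@1
Step 3: thread B executes B2 (y = 6). Shared: x=2 y=6. PCs: A@1 B@2
Step 4: thread B executes B3 (x = x + 2). Shared: x=4 y=6. PCs: A@1 B@3
Step 5: thread B executes B4 (y = x - 2). Shared: x=4 y=2. PCs: A@1 B@4
Step 6: thread A executes A2 (y = y - 2). Shared: x=4 y=0. PCs: A@2 B@4
Step 7: thread A executes A3 (x = y + 3). Shared: x=3 y=0. PCs: A@3 B@4
Step 8: thread A executes A4 (y = y - 3). Shared: x=3 y=-3. PCs: A@4 B@4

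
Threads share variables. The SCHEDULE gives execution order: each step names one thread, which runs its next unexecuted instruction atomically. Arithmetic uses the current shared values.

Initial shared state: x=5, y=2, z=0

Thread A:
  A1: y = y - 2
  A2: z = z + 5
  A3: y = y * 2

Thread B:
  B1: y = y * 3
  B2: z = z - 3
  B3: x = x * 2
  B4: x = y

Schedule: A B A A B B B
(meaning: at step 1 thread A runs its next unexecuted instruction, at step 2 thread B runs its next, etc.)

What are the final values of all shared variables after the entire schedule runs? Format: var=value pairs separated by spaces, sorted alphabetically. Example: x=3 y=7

Step 1: thread A executes A1 (y = y - 2). Shared: x=5 y=0 z=0. PCs: A@1 B@0
Step 2: thread B executes B1 (y = y * 3). Shared: x=5 y=0 z=0. PCs: A@1 B@1
Step 3: thread A executes A2 (z = z + 5). Shared: x=5 y=0 z=5. PCs: A@2 B@1
Step 4: thread A executes A3 (y = y * 2). Shared: x=5 y=0 z=5. PCs: A@3 B@1
Step 5: thread B executes B2 (z = z - 3). Shared: x=5 y=0 z=2. PCs: A@3 B@2
Step 6: thread B executes B3 (x = x * 2). Shared: x=10 y=0 z=2. PCs: A@3 B@3
Step 7: thread B executes B4 (x = y). Shared: x=0 y=0 z=2. PCs: A@3 B@4

Answer: x=0 y=0 z=2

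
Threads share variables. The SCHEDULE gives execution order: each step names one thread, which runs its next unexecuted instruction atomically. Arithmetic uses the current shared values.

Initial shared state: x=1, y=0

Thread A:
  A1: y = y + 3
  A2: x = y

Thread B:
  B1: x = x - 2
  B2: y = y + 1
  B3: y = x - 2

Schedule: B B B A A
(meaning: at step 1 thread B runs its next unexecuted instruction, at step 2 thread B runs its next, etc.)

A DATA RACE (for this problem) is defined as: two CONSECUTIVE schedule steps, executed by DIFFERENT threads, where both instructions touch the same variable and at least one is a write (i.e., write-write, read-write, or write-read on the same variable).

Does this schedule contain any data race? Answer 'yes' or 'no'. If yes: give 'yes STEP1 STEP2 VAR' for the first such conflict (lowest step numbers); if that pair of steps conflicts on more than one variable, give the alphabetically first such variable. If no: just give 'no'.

Answer: yes 3 4 y

Derivation:
Steps 1,2: same thread (B). No race.
Steps 2,3: same thread (B). No race.
Steps 3,4: B(y = x - 2) vs A(y = y + 3). RACE on y (W-W).
Steps 4,5: same thread (A). No race.
First conflict at steps 3,4.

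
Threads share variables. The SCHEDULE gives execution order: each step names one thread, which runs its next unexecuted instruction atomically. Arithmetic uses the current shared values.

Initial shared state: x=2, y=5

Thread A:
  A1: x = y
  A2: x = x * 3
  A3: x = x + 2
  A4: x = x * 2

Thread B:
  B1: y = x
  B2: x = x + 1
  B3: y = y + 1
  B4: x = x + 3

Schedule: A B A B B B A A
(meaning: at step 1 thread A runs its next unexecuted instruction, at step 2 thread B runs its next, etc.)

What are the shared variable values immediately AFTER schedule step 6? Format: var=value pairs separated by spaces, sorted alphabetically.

Step 1: thread A executes A1 (x = y). Shared: x=5 y=5. PCs: A@1 B@0
Step 2: thread B executes B1 (y = x). Shared: x=5 y=5. PCs: A@1 B@1
Step 3: thread A executes A2 (x = x * 3). Shared: x=15 y=5. PCs: A@2 B@1
Step 4: thread B executes B2 (x = x + 1). Shared: x=16 y=5. PCs: A@2 B@2
Step 5: thread B executes B3 (y = y + 1). Shared: x=16 y=6. PCs: A@2 B@3
Step 6: thread B executes B4 (x = x + 3). Shared: x=19 y=6. PCs: A@2 B@4

Answer: x=19 y=6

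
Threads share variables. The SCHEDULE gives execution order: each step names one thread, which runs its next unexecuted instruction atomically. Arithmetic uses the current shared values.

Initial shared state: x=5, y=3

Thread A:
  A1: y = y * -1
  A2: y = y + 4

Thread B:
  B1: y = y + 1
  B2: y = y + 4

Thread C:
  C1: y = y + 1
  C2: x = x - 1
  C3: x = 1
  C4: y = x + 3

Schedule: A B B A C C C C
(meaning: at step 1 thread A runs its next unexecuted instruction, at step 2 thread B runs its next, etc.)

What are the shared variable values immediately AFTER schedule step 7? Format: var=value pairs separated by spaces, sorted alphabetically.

Answer: x=1 y=7

Derivation:
Step 1: thread A executes A1 (y = y * -1). Shared: x=5 y=-3. PCs: A@1 B@0 C@0
Step 2: thread B executes B1 (y = y + 1). Shared: x=5 y=-2. PCs: A@1 B@1 C@0
Step 3: thread B executes B2 (y = y + 4). Shared: x=5 y=2. PCs: A@1 B@2 C@0
Step 4: thread A executes A2 (y = y + 4). Shared: x=5 y=6. PCs: A@2 B@2 C@0
Step 5: thread C executes C1 (y = y + 1). Shared: x=5 y=7. PCs: A@2 B@2 C@1
Step 6: thread C executes C2 (x = x - 1). Shared: x=4 y=7. PCs: A@2 B@2 C@2
Step 7: thread C executes C3 (x = 1). Shared: x=1 y=7. PCs: A@2 B@2 C@3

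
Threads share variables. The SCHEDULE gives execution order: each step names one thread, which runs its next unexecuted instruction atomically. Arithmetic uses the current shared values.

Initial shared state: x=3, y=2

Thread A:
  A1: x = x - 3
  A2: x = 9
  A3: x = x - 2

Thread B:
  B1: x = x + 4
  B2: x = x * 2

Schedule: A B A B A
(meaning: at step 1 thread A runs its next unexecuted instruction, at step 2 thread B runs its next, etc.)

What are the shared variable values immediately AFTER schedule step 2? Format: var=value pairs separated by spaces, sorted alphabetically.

Answer: x=4 y=2

Derivation:
Step 1: thread A executes A1 (x = x - 3). Shared: x=0 y=2. PCs: A@1 B@0
Step 2: thread B executes B1 (x = x + 4). Shared: x=4 y=2. PCs: A@1 B@1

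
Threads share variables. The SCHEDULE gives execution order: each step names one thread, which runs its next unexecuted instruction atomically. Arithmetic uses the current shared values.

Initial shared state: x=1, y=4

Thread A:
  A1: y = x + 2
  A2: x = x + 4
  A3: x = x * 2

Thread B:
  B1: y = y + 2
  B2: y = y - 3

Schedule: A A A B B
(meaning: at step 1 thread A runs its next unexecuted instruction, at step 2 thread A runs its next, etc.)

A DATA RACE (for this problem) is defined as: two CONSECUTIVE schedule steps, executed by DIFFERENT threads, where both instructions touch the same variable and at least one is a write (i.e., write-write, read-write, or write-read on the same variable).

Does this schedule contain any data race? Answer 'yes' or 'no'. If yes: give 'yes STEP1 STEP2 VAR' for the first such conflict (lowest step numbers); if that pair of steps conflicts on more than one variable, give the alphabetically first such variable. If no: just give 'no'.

Answer: no

Derivation:
Steps 1,2: same thread (A). No race.
Steps 2,3: same thread (A). No race.
Steps 3,4: A(r=x,w=x) vs B(r=y,w=y). No conflict.
Steps 4,5: same thread (B). No race.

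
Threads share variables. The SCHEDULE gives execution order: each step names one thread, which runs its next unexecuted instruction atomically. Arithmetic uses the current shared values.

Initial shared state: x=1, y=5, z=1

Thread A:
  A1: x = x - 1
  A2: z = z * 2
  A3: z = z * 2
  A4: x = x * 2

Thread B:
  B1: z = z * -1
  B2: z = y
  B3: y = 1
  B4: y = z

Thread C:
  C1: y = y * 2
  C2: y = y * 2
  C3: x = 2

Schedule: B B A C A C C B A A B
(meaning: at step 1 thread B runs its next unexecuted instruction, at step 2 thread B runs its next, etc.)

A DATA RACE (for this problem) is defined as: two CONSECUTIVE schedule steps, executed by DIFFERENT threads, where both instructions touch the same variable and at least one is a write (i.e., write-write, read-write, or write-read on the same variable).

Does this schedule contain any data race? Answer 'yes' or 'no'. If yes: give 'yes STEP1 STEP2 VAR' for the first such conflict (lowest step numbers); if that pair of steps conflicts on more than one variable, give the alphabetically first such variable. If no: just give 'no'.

Steps 1,2: same thread (B). No race.
Steps 2,3: B(r=y,w=z) vs A(r=x,w=x). No conflict.
Steps 3,4: A(r=x,w=x) vs C(r=y,w=y). No conflict.
Steps 4,5: C(r=y,w=y) vs A(r=z,w=z). No conflict.
Steps 5,6: A(r=z,w=z) vs C(r=y,w=y). No conflict.
Steps 6,7: same thread (C). No race.
Steps 7,8: C(r=-,w=x) vs B(r=-,w=y). No conflict.
Steps 8,9: B(r=-,w=y) vs A(r=z,w=z). No conflict.
Steps 9,10: same thread (A). No race.
Steps 10,11: A(r=x,w=x) vs B(r=z,w=y). No conflict.

Answer: no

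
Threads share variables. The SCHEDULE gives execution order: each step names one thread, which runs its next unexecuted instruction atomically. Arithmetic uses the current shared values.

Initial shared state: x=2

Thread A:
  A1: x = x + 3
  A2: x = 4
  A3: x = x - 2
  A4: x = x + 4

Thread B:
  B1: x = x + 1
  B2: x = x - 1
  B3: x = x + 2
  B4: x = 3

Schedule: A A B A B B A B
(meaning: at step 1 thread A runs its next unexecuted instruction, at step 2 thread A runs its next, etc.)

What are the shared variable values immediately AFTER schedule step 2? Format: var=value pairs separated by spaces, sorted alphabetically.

Answer: x=4

Derivation:
Step 1: thread A executes A1 (x = x + 3). Shared: x=5. PCs: A@1 B@0
Step 2: thread A executes A2 (x = 4). Shared: x=4. PCs: A@2 B@0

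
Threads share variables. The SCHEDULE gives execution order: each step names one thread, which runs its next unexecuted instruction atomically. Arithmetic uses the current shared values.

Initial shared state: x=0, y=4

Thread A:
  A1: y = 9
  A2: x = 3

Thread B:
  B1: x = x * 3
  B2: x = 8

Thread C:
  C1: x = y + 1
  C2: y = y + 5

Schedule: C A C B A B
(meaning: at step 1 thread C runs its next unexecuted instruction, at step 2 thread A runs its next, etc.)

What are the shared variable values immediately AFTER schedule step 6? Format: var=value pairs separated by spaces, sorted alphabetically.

Step 1: thread C executes C1 (x = y + 1). Shared: x=5 y=4. PCs: A@0 B@0 C@1
Step 2: thread A executes A1 (y = 9). Shared: x=5 y=9. PCs: A@1 B@0 C@1
Step 3: thread C executes C2 (y = y + 5). Shared: x=5 y=14. PCs: A@1 B@0 C@2
Step 4: thread B executes B1 (x = x * 3). Shared: x=15 y=14. PCs: A@1 B@1 C@2
Step 5: thread A executes A2 (x = 3). Shared: x=3 y=14. PCs: A@2 B@1 C@2
Step 6: thread B executes B2 (x = 8). Shared: x=8 y=14. PCs: A@2 B@2 C@2

Answer: x=8 y=14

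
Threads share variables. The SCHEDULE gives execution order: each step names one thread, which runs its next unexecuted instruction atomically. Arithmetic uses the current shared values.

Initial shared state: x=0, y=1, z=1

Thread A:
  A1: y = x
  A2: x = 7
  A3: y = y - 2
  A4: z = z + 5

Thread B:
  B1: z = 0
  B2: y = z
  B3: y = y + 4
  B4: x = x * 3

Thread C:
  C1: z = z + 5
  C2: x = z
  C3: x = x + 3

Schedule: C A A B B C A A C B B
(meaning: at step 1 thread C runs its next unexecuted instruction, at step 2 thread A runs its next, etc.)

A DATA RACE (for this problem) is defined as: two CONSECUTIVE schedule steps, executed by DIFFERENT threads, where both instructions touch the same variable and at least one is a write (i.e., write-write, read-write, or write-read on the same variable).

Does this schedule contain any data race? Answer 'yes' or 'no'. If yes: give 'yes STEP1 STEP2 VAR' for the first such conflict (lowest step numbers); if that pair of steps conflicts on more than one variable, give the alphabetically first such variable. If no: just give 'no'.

Steps 1,2: C(r=z,w=z) vs A(r=x,w=y). No conflict.
Steps 2,3: same thread (A). No race.
Steps 3,4: A(r=-,w=x) vs B(r=-,w=z). No conflict.
Steps 4,5: same thread (B). No race.
Steps 5,6: B(r=z,w=y) vs C(r=z,w=x). No conflict.
Steps 6,7: C(r=z,w=x) vs A(r=y,w=y). No conflict.
Steps 7,8: same thread (A). No race.
Steps 8,9: A(r=z,w=z) vs C(r=x,w=x). No conflict.
Steps 9,10: C(r=x,w=x) vs B(r=y,w=y). No conflict.
Steps 10,11: same thread (B). No race.

Answer: no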